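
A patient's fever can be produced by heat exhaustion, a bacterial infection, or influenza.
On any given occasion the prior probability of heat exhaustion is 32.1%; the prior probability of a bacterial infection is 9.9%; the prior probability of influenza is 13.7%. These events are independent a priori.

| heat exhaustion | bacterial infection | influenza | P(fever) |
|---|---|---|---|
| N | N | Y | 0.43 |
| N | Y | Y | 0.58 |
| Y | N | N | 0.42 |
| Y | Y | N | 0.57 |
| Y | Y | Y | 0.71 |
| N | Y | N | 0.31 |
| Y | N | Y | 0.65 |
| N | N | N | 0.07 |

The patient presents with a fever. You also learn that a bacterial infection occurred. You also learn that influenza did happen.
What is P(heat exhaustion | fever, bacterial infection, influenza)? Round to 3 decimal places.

P(heat exhaustion | fever, bacterial infection, influenza) ≈ 0.367

Numerator (weight on configurations with heat exhaustion): 0.71×0.321 = 0.227910
Normalizer over all consistent configurations: 0.58×0.679 + 0.71×0.321 = 0.621730
P(heat exhaustion | fever, bacterial infection, influenza) = 0.227910/0.621730 ≈ 0.367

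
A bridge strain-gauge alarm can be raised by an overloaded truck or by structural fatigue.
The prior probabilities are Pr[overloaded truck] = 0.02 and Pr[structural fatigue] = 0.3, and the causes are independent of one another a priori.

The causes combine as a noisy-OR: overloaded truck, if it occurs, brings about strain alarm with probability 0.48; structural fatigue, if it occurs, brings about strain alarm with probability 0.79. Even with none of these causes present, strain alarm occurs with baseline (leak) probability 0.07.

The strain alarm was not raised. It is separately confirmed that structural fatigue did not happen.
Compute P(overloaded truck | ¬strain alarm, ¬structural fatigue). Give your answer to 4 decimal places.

Under noisy-OR, P(strain alarm | causes) = 1 − (1−0.07)·∏(1−qᵢ) over the active causes.
By total probability over both values of overloaded truck:
  P(¬strain alarm | ¬structural fatigue) = 0.93×0.98 + 0.4836×0.02
        = 0.911400 + 0.009672 = 0.921072
Keeping only the overloaded truck-present terms gives 0.009672, so
  P(overloaded truck | ¬strain alarm, ¬structural fatigue) = 0.009672 / 0.921072 ≈ 0.0105

P(overloaded truck | ¬strain alarm, ¬structural fatigue) ≈ 0.0105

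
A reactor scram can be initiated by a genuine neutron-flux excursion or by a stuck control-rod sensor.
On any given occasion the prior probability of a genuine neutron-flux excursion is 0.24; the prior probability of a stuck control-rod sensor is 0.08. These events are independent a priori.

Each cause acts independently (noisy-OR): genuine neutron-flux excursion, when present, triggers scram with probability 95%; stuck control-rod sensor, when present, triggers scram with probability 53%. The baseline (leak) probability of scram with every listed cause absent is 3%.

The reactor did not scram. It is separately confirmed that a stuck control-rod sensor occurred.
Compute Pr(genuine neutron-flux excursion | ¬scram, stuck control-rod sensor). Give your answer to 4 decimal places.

Under noisy-OR, P(scram | causes) = 1 − (1−0.03)·∏(1−qᵢ) over the active causes.
Sum P(¬scram|·) weighted by the priors over both values of genuine neutron-flux excursion:
  P(¬scram | stuck control-rod sensor) = 0.4559·0.76 + 0.022795·0.24
        = 0.346484 + 0.005471 = 0.351955
The terms with genuine neutron-flux excursion present sum to 0.005471, so
  P(genuine neutron-flux excursion | ¬scram, stuck control-rod sensor) = 0.005471 / 0.351955 ≈ 0.0155

Pr(genuine neutron-flux excursion | ¬scram, stuck control-rod sensor) ≈ 0.0155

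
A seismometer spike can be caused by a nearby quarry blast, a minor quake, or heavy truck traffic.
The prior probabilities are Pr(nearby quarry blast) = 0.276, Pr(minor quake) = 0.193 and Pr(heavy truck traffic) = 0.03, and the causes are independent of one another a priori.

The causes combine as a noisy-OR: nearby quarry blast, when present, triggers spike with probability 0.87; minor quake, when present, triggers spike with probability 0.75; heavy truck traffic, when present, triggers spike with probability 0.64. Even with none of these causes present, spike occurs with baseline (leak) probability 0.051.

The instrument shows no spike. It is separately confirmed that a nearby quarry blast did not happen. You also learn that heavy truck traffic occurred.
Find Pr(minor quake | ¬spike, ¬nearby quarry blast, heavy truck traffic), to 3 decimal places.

Pr(minor quake | ¬spike, ¬nearby quarry blast, heavy truck traffic) ≈ 0.056

Under noisy-OR, P(spike | causes) = 1 − (1−0.051)·∏(1−qᵢ) over the active causes.
P(¬spike | ¬nearby quarry blast, heavy truck traffic) = 0.34164·0.807 + 0.08541·0.193 = 0.275703 + 0.016484 = 0.292187
Of this, 0.016484 comes from 0.08541·0.193 (the minor quake=true cases).
P(minor quake | ¬spike, ¬nearby quarry blast, heavy truck traffic) = 0.016484 / 0.292187 ≈ 0.056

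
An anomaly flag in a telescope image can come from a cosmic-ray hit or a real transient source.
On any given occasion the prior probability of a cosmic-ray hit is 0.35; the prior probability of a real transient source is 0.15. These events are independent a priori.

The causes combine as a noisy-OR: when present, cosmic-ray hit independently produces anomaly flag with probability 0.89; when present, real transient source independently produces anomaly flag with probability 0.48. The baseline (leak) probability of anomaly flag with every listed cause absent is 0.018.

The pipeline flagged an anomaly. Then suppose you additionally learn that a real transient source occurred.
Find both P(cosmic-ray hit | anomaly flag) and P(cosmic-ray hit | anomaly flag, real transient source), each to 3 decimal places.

Under noisy-OR, P(anomaly flag | causes) = 1 − (1−0.018)·∏(1−qᵢ) over the active causes.
Weight on cosmic-ray hit=true, given the evidence: 0.265364 + 0.049551 = 0.314915
The normalizing constant is 0.018×0.65×0.85 + 0.48936×0.65×0.15 + 0.89198×0.35×0.85 + 0.94383×0.35×0.15 = 0.372573
Posterior = 0.314915 / 0.372573 ≈ 0.845

Now condition on the additional information:
P(anomaly flag | real transient source) = 0.48936*0.65 + 0.94383*0.35 = 0.318084 + 0.330340 = 0.648424
The cosmic-ray hit-present share is 0.94383*0.35 = 0.330340.
Hence the posterior is 0.330340/0.648424 ≈ 0.509.
— real transient source explains away the evidence for cosmic-ray hit.

P(cosmic-ray hit | anomaly flag) ≈ 0.845; P(cosmic-ray hit | anomaly flag, real transient source) ≈ 0.509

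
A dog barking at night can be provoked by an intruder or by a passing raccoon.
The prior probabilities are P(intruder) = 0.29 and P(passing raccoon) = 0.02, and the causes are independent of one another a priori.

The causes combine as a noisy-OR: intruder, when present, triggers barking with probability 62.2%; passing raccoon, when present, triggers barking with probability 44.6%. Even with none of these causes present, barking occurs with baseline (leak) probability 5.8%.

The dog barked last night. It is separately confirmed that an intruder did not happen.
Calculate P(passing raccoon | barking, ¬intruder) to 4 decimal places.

Under noisy-OR, P(barking | causes) = 1 − (1−0.058)·∏(1−qᵢ) over the active causes.
Sum P(barking|·) weighted by the priors over both values of passing raccoon:
  P(barking | ¬intruder) = 0.058·0.98 + 0.478132·0.02
        = 0.056840 + 0.009563 = 0.066403
Keeping only the passing raccoon-present terms gives 0.009563, so
  P(passing raccoon | barking, ¬intruder) = 0.009563 / 0.066403 ≈ 0.1440

P(passing raccoon | barking, ¬intruder) ≈ 0.1440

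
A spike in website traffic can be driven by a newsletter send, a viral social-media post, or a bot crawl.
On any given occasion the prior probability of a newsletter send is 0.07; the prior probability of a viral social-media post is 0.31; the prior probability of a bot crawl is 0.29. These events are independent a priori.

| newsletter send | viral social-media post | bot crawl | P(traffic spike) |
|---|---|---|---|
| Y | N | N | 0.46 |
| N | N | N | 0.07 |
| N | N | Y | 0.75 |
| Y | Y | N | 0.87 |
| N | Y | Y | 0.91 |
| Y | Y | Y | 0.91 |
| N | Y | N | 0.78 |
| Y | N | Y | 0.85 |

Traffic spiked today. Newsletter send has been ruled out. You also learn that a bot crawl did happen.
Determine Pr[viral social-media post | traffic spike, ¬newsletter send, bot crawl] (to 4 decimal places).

Numerator (weight on configurations with viral social-media post): 0.91×0.31 = 0.282100
The normalizing constant is 0.75×0.69 + 0.91×0.31 = 0.799600
Posterior = 0.282100 / 0.799600 ≈ 0.3528

Pr[viral social-media post | traffic spike, ¬newsletter send, bot crawl] ≈ 0.3528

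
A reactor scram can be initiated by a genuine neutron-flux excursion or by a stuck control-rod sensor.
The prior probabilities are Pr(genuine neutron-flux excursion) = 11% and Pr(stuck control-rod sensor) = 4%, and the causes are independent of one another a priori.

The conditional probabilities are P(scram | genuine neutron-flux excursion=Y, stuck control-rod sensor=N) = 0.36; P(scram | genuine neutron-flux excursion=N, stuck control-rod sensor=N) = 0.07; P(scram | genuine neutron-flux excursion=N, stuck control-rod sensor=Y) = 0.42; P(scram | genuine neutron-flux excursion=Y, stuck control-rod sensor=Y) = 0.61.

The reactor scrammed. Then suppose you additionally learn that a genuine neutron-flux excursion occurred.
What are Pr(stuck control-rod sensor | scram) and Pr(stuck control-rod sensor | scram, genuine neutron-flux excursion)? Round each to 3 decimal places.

P(scram) = 0.07*0.89*0.96 + 0.42*0.89*0.04 + 0.36*0.11*0.96 + 0.61*0.11*0.04 = 0.059808 + 0.014952 + 0.038016 + 0.002684 = 0.115460
Restricting to configurations with stuck control-rod sensor present: 0.014952 + 0.002684 = 0.017636.
So P(stuck control-rod sensor | scram) = 0.017636/0.115460 ≈ 0.153.

Now condition on the additional information:
P(scram | genuine neutron-flux excursion) = 0.36*0.96 + 0.61*0.04 = 0.345600 + 0.024400 = 0.370000
The stuck control-rod sensor-present share is 0.61*0.04 = 0.024400.
So P(stuck control-rod sensor | scram, genuine neutron-flux excursion) = 0.024400/0.370000 ≈ 0.066.

Pr(stuck control-rod sensor | scram) ≈ 0.153; Pr(stuck control-rod sensor | scram, genuine neutron-flux excursion) ≈ 0.066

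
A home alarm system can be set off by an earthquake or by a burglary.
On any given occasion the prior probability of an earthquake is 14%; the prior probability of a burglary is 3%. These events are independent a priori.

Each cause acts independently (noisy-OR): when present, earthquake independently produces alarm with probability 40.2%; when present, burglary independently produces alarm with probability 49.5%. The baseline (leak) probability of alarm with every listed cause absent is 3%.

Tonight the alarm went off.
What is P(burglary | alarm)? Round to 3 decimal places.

P(burglary | alarm) ≈ 0.164

Under noisy-OR, P(alarm | causes) = 1 − (1−0.03)·∏(1−qᵢ) over the active causes.
P(alarm) = 0.03×0.86×0.97 + 0.51015×0.86×0.03 + 0.41994×0.14×0.97 + 0.70707×0.14×0.03 = 0.025026 + 0.013162 + 0.057028 + 0.002970 = 0.098186
Restricting to configurations with burglary present: 0.013162 + 0.002970 = 0.016132.
P(burglary | alarm) = 0.016132 / 0.098186 ≈ 0.164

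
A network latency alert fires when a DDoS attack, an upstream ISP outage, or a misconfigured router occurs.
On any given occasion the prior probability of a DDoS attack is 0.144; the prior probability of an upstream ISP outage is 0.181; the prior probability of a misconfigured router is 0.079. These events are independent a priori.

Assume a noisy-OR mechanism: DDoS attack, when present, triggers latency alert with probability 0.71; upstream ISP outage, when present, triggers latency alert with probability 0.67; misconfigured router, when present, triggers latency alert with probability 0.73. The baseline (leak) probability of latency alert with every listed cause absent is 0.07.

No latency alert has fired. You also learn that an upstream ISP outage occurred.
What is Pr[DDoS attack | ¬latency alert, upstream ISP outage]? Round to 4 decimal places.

Under noisy-OR, P(latency alert | causes) = 1 − (1−0.07)·∏(1−qᵢ) over the active causes.
P(¬latency alert | upstream ISP outage) = 0.3069·0.856·0.921 + 0.082863·0.856·0.079 + 0.089001·0.144·0.921 + 0.02403·0.144·0.079 = 0.241953 + 0.005604 + 0.011804 + 0.000273 = 0.259634
The DDoS attack-present share is 0.011804 + 0.000273 = 0.012077.
So P(DDoS attack | ¬latency alert, upstream ISP outage) = 0.012077/0.259634 ≈ 0.0465.

Pr[DDoS attack | ¬latency alert, upstream ISP outage] ≈ 0.0465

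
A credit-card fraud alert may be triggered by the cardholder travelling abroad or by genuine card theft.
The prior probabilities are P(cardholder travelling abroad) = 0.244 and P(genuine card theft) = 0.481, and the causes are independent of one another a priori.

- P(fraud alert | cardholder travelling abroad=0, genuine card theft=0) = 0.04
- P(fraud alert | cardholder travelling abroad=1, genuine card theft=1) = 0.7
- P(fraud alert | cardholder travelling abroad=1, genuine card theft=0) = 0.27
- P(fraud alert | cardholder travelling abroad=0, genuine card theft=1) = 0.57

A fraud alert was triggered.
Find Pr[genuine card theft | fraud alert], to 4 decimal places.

Pr[genuine card theft | fraud alert] ≈ 0.8530

For the numerator, keep only genuine card theft=true terms: 0.207273 + 0.082155 = 0.289428
The normalizing constant is 0.04×0.756×0.519 + 0.57×0.756×0.481 + 0.27×0.244×0.519 + 0.7×0.244×0.481 = 0.339315
P(genuine card theft | fraud alert) = 0.289428/0.339315 ≈ 0.8530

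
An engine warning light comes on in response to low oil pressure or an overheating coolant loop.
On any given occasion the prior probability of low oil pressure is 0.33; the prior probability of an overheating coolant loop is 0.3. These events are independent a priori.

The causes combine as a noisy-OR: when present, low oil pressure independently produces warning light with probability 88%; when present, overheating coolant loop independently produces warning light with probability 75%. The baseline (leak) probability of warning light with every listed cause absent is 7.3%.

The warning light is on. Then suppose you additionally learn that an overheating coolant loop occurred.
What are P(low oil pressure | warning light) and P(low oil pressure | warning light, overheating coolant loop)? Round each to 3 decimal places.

P(low oil pressure | warning light) ≈ 0.615; P(low oil pressure | warning light, overheating coolant loop) ≈ 0.384

Under noisy-OR, P(warning light | causes) = 1 − (1−0.073)·∏(1−qᵢ) over the active causes.
P(warning light) = 0.073×0.67×0.7 + 0.76825×0.67×0.3 + 0.88876×0.33×0.7 + 0.97219×0.33×0.3 = 0.034237 + 0.154418 + 0.205304 + 0.096247 = 0.490206
Restricting to configurations with low oil pressure present: 0.205304 + 0.096247 = 0.301551.
P(low oil pressure | warning light) = 0.301551 / 0.490206 ≈ 0.615

Now condition on the additional information:
Weight on low oil pressure=true, given the evidence: 0.97219×0.33 = 0.320823
The normalizing constant is 0.76825×0.67 + 0.97219×0.33 = 0.835551
Posterior = 0.320823 / 0.835551 ≈ 0.384
The drop from 0.615 to 0.384 is the explaining-away (discounting) effect.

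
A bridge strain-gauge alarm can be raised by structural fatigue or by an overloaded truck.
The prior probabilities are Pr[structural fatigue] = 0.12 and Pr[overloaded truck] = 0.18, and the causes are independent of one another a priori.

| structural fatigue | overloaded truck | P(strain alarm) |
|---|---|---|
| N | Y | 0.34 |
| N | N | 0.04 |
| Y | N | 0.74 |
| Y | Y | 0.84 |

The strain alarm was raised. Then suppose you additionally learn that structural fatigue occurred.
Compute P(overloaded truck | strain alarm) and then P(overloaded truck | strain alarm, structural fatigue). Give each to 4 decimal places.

P(strain alarm) = 0.04·0.88·0.82 + 0.34·0.88·0.18 + 0.74·0.12·0.82 + 0.84·0.12·0.18 = 0.028864 + 0.053856 + 0.072816 + 0.018144 = 0.173680
Of this, 0.072000 comes from 0.053856 + 0.018144 (the overloaded truck=true cases).
So P(overloaded truck | strain alarm) = 0.072000/0.173680 ≈ 0.4146.

Now condition on the additional information:
Weight on overloaded truck=true, given the evidence: 0.84*0.18 = 0.151200
Denominator P(strain alarm | structural fatigue): 0.74*0.82 + 0.84*0.18 = 0.758000
P(overloaded truck | strain alarm, structural fatigue) = 0.151200/0.758000 ≈ 0.1995

P(overloaded truck | strain alarm) ≈ 0.4146; P(overloaded truck | strain alarm, structural fatigue) ≈ 0.1995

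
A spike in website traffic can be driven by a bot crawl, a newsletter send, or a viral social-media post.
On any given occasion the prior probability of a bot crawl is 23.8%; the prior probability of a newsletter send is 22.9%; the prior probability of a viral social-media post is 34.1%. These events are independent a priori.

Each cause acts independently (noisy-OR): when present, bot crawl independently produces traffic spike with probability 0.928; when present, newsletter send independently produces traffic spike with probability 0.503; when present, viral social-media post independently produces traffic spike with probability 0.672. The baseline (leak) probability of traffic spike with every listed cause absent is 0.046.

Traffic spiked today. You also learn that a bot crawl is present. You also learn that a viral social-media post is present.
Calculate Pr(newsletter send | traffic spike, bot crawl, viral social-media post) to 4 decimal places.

Under noisy-OR, P(traffic spike | causes) = 1 − (1−0.046)·∏(1−qᵢ) over the active causes.
For the numerator, keep only newsletter send=true terms: 0.988803×0.229 = 0.226436
Normalizer over all consistent configurations: 0.97747×0.771 + 0.988803×0.229 = 0.980065
P(newsletter send | traffic spike, bot crawl, viral social-media post) = 0.226436/0.980065 ≈ 0.2310

Pr(newsletter send | traffic spike, bot crawl, viral social-media post) ≈ 0.2310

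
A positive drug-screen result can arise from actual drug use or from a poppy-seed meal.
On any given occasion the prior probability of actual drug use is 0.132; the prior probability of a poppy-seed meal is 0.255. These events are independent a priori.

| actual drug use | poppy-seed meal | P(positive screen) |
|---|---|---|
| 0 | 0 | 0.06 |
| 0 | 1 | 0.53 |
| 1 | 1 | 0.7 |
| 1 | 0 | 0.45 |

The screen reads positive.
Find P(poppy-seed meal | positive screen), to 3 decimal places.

P(poppy-seed meal | positive screen) ≈ 0.629

P(positive screen) = 0.06·0.868·0.745 + 0.53·0.868·0.255 + 0.45·0.132·0.745 + 0.7·0.132·0.255 = 0.038800 + 0.117310 + 0.044253 + 0.023562 = 0.223925
The poppy-seed meal-present share is 0.117310 + 0.023562 = 0.140872.
Hence the posterior is 0.140872/0.223925 ≈ 0.629.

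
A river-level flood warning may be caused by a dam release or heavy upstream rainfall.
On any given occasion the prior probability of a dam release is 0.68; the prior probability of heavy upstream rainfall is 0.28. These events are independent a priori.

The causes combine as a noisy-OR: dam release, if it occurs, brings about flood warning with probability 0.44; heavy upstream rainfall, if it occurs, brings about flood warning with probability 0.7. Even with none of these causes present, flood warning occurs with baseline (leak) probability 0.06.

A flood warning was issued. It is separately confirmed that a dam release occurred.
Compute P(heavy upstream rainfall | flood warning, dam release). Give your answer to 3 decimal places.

P(heavy upstream rainfall | flood warning, dam release) ≈ 0.409

Under noisy-OR, P(flood warning | causes) = 1 − (1−0.06)·∏(1−qᵢ) over the active causes.
P(flood warning | dam release) = 0.4736*0.72 + 0.84208*0.28 = 0.340992 + 0.235782 = 0.576774
Of this, 0.235782 comes from 0.84208*0.28 (the heavy upstream rainfall=true cases).
So P(heavy upstream rainfall | flood warning, dam release) = 0.235782/0.576774 ≈ 0.409.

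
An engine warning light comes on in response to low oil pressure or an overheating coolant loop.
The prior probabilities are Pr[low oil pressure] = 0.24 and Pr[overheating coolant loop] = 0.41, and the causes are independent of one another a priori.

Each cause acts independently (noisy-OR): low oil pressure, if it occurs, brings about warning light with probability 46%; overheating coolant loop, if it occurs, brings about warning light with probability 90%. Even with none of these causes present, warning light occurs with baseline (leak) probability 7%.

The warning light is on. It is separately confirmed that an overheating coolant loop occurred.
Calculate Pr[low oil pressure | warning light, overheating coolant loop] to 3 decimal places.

Under noisy-OR, P(warning light | causes) = 1 − (1−0.07)·∏(1−qᵢ) over the active causes.
By total probability over both values of low oil pressure:
  P(warning light | overheating coolant loop) = 0.907*0.76 + 0.94978*0.24
        = 0.689320 + 0.227947 = 0.917267
Configurations with low oil pressure contribute 0.227947, so
  P(low oil pressure | warning light, overheating coolant loop) = 0.227947 / 0.917267 ≈ 0.249

Pr[low oil pressure | warning light, overheating coolant loop] ≈ 0.249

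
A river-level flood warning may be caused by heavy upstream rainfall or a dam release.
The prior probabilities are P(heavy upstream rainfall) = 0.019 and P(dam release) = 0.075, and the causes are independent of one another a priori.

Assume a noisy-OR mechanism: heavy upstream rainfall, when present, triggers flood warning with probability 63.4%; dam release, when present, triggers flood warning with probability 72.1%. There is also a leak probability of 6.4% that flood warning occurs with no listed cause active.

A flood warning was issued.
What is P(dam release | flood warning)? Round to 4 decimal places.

Under noisy-OR, P(flood warning | causes) = 1 − (1−0.064)·∏(1−qᵢ) over the active causes.
Enumerate the 4 (heavy upstream rainfall, dam release) configurations and weight by the priors:
  P(flood warning) = 0.064×0.981×0.925 + 0.738856×0.981×0.075 + 0.657424×0.019×0.925 + 0.904421×0.019×0.075
        = 0.058075 + 0.054361 + 0.011554 + 0.001289 = 0.125279
The terms with dam release present sum to 0.055650, so
  P(dam release | flood warning) = 0.055650 / 0.125279 ≈ 0.4442

P(dam release | flood warning) ≈ 0.4442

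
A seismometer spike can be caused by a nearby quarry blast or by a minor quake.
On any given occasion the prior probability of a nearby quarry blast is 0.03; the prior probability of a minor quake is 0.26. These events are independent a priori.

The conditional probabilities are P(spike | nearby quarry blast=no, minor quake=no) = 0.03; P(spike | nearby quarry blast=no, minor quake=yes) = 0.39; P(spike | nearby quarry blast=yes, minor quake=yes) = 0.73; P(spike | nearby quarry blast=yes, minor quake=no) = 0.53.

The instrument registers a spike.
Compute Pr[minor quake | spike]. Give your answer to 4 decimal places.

Pr[minor quake | spike] ≈ 0.7576

For the numerator, keep only minor quake=true terms: 0.098358 + 0.005694 = 0.104052
Normalizer over all consistent configurations: 0.03·0.97·0.74 + 0.39·0.97·0.26 + 0.53·0.03·0.74 + 0.73·0.03·0.26 = 0.137352
P(minor quake | spike) = 0.104052/0.137352 ≈ 0.7576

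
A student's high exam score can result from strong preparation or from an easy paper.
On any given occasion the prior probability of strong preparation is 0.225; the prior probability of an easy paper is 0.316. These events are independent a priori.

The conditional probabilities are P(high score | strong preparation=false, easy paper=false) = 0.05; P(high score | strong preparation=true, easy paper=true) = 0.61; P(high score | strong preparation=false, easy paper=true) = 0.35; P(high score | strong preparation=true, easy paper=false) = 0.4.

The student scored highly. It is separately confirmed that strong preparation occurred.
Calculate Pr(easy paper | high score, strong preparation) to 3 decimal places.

By total probability over both values of easy paper:
  P(high score | strong preparation) = 0.4·0.684 + 0.61·0.316
        = 0.273600 + 0.192760 = 0.466360
Configurations with easy paper contribute 0.192760, so
  P(easy paper | high score, strong preparation) = 0.192760 / 0.466360 ≈ 0.413

Pr(easy paper | high score, strong preparation) ≈ 0.413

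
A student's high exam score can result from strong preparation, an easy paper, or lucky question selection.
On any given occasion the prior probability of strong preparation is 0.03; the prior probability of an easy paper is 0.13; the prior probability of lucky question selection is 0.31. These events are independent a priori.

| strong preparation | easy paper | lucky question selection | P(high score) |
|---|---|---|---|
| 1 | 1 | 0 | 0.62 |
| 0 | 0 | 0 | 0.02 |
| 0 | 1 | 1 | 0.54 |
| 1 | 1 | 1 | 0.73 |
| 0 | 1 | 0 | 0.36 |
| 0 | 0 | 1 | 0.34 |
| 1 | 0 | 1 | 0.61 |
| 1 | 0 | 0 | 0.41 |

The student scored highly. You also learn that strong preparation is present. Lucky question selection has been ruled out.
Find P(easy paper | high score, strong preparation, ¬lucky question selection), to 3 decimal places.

P(easy paper | high score, strong preparation, ¬lucky question selection) ≈ 0.184

P(high score | strong preparation, ¬lucky question selection) = 0.41*0.87 + 0.62*0.13 = 0.356700 + 0.080600 = 0.437300
The easy paper-present share is 0.62*0.13 = 0.080600.
P(easy paper | high score, strong preparation, ¬lucky question selection) = 0.080600 / 0.437300 ≈ 0.184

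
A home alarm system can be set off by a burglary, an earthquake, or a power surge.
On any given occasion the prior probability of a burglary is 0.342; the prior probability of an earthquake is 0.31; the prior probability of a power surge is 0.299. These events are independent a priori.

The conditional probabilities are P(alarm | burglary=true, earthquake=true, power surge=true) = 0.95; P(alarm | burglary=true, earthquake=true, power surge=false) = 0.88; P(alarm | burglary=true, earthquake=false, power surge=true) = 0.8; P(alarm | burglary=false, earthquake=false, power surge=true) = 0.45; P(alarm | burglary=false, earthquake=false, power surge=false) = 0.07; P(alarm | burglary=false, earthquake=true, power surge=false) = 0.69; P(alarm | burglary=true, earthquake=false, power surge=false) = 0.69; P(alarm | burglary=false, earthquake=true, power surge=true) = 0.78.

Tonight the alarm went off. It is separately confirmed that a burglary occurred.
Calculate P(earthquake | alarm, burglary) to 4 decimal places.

P(alarm | burglary) = 0.69*0.69*0.701 + 0.8*0.69*0.299 + 0.88*0.31*0.701 + 0.95*0.31*0.299 = 0.333746 + 0.165048 + 0.191233 + 0.088055 = 0.778082
Of this, 0.279288 comes from 0.191233 + 0.088055 (the earthquake=true cases).
So P(earthquake | alarm, burglary) = 0.279288/0.778082 ≈ 0.3589.

P(earthquake | alarm, burglary) ≈ 0.3589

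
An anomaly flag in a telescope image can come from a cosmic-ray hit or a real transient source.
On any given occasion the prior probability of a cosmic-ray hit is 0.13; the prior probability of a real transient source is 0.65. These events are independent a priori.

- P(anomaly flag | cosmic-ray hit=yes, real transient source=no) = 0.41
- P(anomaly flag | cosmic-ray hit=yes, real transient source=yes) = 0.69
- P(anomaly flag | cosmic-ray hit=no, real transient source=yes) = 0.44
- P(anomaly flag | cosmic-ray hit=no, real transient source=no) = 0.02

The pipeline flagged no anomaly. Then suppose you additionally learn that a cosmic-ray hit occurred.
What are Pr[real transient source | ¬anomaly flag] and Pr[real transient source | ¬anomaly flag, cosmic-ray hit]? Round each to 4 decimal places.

Pr[real transient source | ¬anomaly flag] ≈ 0.5132; Pr[real transient source | ¬anomaly flag, cosmic-ray hit] ≈ 0.4939

P(¬anomaly flag) = 0.98×0.87×0.35 + 0.56×0.87×0.65 + 0.59×0.13×0.35 + 0.31×0.13×0.65 = 0.298410 + 0.316680 + 0.026845 + 0.026195 = 0.668130
The real transient source-present share is 0.316680 + 0.026195 = 0.342875.
P(real transient source | ¬anomaly flag) = 0.342875 / 0.668130 ≈ 0.5132

With the extra evidence:
Sum P(¬anomaly flag|·) weighted by the priors over both values of real transient source:
  P(¬anomaly flag | cosmic-ray hit) = 0.59·0.35 + 0.31·0.65
        = 0.206500 + 0.201500 = 0.408000
Keeping only the real transient source-present terms gives 0.201500, so
  P(real transient source | ¬anomaly flag, cosmic-ray hit) = 0.201500 / 0.408000 ≈ 0.4939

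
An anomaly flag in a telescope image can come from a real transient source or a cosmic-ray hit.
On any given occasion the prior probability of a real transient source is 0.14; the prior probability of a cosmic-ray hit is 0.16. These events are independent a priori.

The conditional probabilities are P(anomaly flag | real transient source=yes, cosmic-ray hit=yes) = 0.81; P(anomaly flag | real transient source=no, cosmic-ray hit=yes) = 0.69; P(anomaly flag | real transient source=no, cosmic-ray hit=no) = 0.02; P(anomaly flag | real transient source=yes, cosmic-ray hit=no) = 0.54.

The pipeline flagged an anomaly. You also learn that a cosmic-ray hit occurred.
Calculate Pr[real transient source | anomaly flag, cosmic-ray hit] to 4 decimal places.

P(anomaly flag | cosmic-ray hit) = 0.69*0.86 + 0.81*0.14 = 0.593400 + 0.113400 = 0.706800
Restricting to configurations with real transient source present: 0.81*0.14 = 0.113400.
So P(real transient source | anomaly flag, cosmic-ray hit) = 0.113400/0.706800 ≈ 0.1604.

Pr[real transient source | anomaly flag, cosmic-ray hit] ≈ 0.1604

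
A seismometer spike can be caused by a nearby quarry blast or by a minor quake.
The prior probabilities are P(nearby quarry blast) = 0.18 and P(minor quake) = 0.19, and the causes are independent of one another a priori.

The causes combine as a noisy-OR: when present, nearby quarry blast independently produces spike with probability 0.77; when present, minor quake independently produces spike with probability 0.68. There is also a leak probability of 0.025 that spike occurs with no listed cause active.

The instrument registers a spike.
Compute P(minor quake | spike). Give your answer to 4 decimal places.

P(minor quake | spike) ≈ 0.5172

Under noisy-OR, P(spike | causes) = 1 − (1−0.025)·∏(1−qᵢ) over the active causes.
Numerator (weight on configurations with minor quake): 0.107190 + 0.031746 = 0.138936
The normalizing constant is 0.025*0.82*0.81 + 0.688*0.82*0.19 + 0.77575*0.18*0.81 + 0.92824*0.18*0.19 = 0.268645
P(minor quake | spike) = 0.138936/0.268645 ≈ 0.5172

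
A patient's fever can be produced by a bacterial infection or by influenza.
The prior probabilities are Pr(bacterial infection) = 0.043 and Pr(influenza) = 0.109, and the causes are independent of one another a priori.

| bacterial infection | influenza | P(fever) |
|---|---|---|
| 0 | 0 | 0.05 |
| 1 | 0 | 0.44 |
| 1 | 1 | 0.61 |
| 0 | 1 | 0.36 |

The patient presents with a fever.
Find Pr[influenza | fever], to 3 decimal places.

Pr[influenza | fever] ≈ 0.405

For the numerator, keep only influenza=true terms: 0.037553 + 0.002859 = 0.040412
The normalizing constant is 0.05*0.957*0.891 + 0.36*0.957*0.109 + 0.44*0.043*0.891 + 0.61*0.043*0.109 = 0.099904
P(influenza | fever) = 0.040412/0.099904 ≈ 0.405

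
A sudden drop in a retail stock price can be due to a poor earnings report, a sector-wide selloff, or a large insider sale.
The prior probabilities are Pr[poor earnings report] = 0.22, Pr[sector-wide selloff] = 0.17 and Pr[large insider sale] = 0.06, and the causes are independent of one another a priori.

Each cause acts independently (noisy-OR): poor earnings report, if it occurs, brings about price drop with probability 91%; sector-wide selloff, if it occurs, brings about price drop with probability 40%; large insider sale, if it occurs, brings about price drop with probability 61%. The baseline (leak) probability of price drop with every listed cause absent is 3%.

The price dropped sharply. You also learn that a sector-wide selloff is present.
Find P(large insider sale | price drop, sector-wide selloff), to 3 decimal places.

Under noisy-OR, P(price drop | causes) = 1 − (1−0.03)·∏(1−qᵢ) over the active causes.
Sum P(price drop|·) weighted by the priors over the 4 (poor earnings report, large insider sale) configurations:
  P(price drop | sector-wide selloff) = 0.418·0.78·0.94 + 0.77302·0.78·0.06 + 0.94762·0.22·0.94 + 0.979572·0.22·0.06
        = 0.306478 + 0.036177 + 0.195968 + 0.012930 = 0.551553
Configurations with large insider sale contribute 0.049107, so
  P(large insider sale | price drop, sector-wide selloff) = 0.049107 / 0.551553 ≈ 0.089

P(large insider sale | price drop, sector-wide selloff) ≈ 0.089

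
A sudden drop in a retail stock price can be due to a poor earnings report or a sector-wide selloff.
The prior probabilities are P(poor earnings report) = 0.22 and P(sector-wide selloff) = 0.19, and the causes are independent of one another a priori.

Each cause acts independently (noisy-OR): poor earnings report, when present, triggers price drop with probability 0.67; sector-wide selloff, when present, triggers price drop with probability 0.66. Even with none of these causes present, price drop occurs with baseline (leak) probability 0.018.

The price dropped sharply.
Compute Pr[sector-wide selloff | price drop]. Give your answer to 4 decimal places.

Pr[sector-wide selloff | price drop] ≈ 0.5076

Under noisy-OR, P(price drop | causes) = 1 − (1−0.018)·∏(1−qᵢ) over the active causes.
Sum P(price drop|·) weighted by the priors over the 4 (poor earnings report, sector-wide selloff) configurations:
  P(price drop) = 0.018×0.78×0.81 + 0.66612×0.78×0.19 + 0.67594×0.22×0.81 + 0.88982×0.22×0.19
        = 0.011372 + 0.098719 + 0.120453 + 0.037194 = 0.267738
The terms with sector-wide selloff present sum to 0.135913, so
  P(sector-wide selloff | price drop) = 0.135913 / 0.267738 ≈ 0.5076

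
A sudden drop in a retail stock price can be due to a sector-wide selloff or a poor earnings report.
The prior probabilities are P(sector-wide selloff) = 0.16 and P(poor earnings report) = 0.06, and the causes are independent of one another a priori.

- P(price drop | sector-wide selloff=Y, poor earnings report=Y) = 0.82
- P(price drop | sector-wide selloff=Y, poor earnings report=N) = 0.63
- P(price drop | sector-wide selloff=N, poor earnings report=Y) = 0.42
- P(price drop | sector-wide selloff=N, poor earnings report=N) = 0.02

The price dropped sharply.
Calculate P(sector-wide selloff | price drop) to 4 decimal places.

For the numerator, keep only sector-wide selloff=true terms: 0.094752 + 0.007872 = 0.102624
Denominator P(price drop): 0.02*0.84*0.94 + 0.42*0.84*0.06 + 0.63*0.16*0.94 + 0.82*0.16*0.06 = 0.139584
P(sector-wide selloff | price drop) = 0.102624/0.139584 ≈ 0.7352

P(sector-wide selloff | price drop) ≈ 0.7352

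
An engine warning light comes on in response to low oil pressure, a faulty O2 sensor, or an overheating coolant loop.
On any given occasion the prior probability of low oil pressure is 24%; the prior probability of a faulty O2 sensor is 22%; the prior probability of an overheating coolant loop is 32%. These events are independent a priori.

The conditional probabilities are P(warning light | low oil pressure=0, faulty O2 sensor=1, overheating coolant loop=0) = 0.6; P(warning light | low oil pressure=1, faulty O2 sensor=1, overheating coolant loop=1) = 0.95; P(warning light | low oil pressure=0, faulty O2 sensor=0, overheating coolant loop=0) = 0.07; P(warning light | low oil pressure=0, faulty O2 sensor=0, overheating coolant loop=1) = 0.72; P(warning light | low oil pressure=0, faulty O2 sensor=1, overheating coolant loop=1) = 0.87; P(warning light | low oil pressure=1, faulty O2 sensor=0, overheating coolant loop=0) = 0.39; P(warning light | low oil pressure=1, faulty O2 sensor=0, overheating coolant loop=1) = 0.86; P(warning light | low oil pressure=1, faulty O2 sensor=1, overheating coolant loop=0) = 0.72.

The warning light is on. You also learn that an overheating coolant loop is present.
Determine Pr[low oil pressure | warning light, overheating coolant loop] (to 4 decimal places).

Pr[low oil pressure | warning light, overheating coolant loop] ≈ 0.2695

P(warning light | overheating coolant loop) = 0.72*0.76*0.78 + 0.87*0.76*0.22 + 0.86*0.24*0.78 + 0.95*0.24*0.22 = 0.426816 + 0.145464 + 0.160992 + 0.050160 = 0.783432
Of this, 0.211152 comes from 0.160992 + 0.050160 (the low oil pressure=true cases).
Hence the posterior is 0.211152/0.783432 ≈ 0.2695.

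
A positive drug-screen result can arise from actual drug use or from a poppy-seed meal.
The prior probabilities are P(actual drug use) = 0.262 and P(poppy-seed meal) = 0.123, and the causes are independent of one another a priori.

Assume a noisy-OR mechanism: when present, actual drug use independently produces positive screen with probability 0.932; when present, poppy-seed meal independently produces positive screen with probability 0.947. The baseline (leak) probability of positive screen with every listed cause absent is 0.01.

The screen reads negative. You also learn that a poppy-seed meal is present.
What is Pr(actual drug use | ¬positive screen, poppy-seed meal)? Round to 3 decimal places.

Pr(actual drug use | ¬positive screen, poppy-seed meal) ≈ 0.024

Under noisy-OR, P(positive screen | causes) = 1 − (1−0.01)·∏(1−qᵢ) over the active causes.
Weight on actual drug use=true, given the evidence: 0.003568×0.262 = 0.000935
Denominator P(¬positive screen | poppy-seed meal): 0.05247×0.738 + 0.003568×0.262 = 0.039658
P(actual drug use | ¬positive screen, poppy-seed meal) = 0.000935/0.039658 ≈ 0.024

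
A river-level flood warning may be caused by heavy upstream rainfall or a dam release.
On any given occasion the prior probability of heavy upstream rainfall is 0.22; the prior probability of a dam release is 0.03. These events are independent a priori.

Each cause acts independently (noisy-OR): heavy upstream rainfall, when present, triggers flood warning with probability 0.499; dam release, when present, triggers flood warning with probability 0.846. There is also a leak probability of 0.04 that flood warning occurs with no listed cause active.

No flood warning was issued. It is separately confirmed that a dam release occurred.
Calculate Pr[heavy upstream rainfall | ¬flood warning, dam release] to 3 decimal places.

Under noisy-OR, P(flood warning | causes) = 1 − (1−0.04)·∏(1−qᵢ) over the active causes.
Sum P(¬flood warning|·) weighted by the priors over both values of heavy upstream rainfall:
  P(¬flood warning | dam release) = 0.14784·0.78 + 0.074068·0.22
        = 0.115315 + 0.016295 = 0.131610
Configurations with heavy upstream rainfall contribute 0.016295, so
  P(heavy upstream rainfall | ¬flood warning, dam release) = 0.016295 / 0.131610 ≈ 0.124

Pr[heavy upstream rainfall | ¬flood warning, dam release] ≈ 0.124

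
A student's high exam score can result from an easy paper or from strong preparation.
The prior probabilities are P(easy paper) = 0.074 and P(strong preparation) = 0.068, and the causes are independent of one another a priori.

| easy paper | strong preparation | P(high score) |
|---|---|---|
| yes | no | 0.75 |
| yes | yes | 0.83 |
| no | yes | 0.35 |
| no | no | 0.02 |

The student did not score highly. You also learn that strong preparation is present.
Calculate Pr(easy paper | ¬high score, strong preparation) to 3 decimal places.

Pr(easy paper | ¬high score, strong preparation) ≈ 0.020

Numerator (weight on configurations with easy paper): 0.17*0.074 = 0.012580
Denominator P(¬high score | strong preparation): 0.65*0.926 + 0.17*0.074 = 0.614480
P(easy paper | ¬high score, strong preparation) = 0.012580/0.614480 ≈ 0.020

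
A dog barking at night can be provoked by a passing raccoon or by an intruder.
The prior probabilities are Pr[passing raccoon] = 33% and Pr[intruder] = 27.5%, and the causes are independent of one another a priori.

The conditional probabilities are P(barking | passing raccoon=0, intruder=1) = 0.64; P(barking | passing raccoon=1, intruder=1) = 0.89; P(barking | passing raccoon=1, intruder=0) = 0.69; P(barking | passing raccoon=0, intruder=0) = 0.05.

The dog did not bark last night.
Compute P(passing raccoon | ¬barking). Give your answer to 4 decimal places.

P(¬barking) = 0.95*0.67*0.725 + 0.36*0.67*0.275 + 0.31*0.33*0.725 + 0.11*0.33*0.275 = 0.461462 + 0.066330 + 0.074167 + 0.009983 = 0.611942
Restricting to configurations with passing raccoon present: 0.074167 + 0.009983 = 0.084150.
P(passing raccoon | ¬barking) = 0.084150 / 0.611942 ≈ 0.1375

P(passing raccoon | ¬barking) ≈ 0.1375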